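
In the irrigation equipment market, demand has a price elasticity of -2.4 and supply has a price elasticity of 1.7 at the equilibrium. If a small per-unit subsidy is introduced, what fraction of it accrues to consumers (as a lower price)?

Consumer share = 17/41

For a small subsidy around the equilibrium, the benefit split depends on the relative slopes, which at a point are proportional to the elasticities.
Buyer share = εs/(εs + |εd|) = 1.7/(1.7 + 2.4) = 17/41; seller share = |εd|/(εs + |εd|) = 24/41.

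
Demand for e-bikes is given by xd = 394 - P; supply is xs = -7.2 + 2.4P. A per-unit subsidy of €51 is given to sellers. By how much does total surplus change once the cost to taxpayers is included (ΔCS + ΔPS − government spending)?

Net change in total surplus = -€918

Pre-subsidy: 394 - P = -7.2 + 2.4P gives P* = 118, x* = 276.
With the subsidy, sellers receive Ps = Pb + 51 for each unit, where Pb is the price buyers pay.
Supply in terms of Pb becomes xs = -7.2 + 2.4(Pb + 51) = 115.2 + 2.4Pb. Setting this equal to demand: 394 - Pb = 115.2 + 2.4Pb, so Pb = 82.
Sellers receive Ps = 82 + 51 = 133; x' = 394 − 1·82 = 312.
ΔCS = ½(276 + 312)(118 − 82) = 10584; ΔPS = ½(276 + 312)(133 − 118) = 4410.
Government spending = 51 × 312 = 15912.
Net change = 10584 + 4410 − 15912 = -918. The loss equals the DWL triangle ½·51·36.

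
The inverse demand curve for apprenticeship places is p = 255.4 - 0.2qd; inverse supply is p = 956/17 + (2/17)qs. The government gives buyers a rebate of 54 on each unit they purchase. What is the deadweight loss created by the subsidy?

Deadweight loss = 4590

Pre-subsidy: 255.4 - 0.2q = 956/17 + (2/17)q gives q* = 627 and p* = 130.
With the rebate, buyers effectively pay pb = ps − 54, where ps is the price sellers receive.
On the curves, pb = 255.4 - 0.2q and ps = 956/17 + (2/17)q; the wedge ps − pb = 54 gives 956/17 + (2/17)q − (255.4 - 0.2q) = 54, so q' = 797.
Then pb = 255.4 − 0.2·797 = 96 and ps = 956/17 + (2/17)·797 = 150.
The subsidy expands output by 797 − 627 = 170 past the efficient level; on those units the gap between marginal cost and willingness to pay runs from 0 up to 54.
DWL = ½ × 54 × 170 = 4590.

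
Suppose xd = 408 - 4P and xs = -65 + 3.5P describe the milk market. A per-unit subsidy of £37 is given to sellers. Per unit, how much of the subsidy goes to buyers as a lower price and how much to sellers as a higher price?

Buyers gain 259/15 per unit; sellers gain 296/15 per unit

Pre-subsidy: 408 - 4P = -65 + 3.5P gives P* = 946/15, x* = 2336/15.
With the subsidy, sellers receive Ps = Pb + 37 for each unit, where Pb is the price buyers pay.
Supply in terms of Pb becomes xs = -65 + 3.5(Pb + 37) = 64.5 + 3.5Pb. Setting this equal to demand: 408 - 4Pb = 64.5 + 3.5Pb, so Pb = 45.8.
Sellers receive Ps = 45.8 + 37 = 82.8; x' = 408 − 4·45.8 = 224.8.
Buyers' price falls by P* − Pb = 946/15 − 45.8 = 259/15; sellers' price rises by Ps − P* = 82.8 − 946/15 = 296/15.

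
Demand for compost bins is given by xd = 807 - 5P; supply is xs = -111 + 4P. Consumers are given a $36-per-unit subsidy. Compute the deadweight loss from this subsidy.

Pre-subsidy: 807 - 5P = -111 + 4P gives P* = 102, x* = 297.
With the rebate, buyers effectively pay Pb = Ps − 36, where Ps is the price sellers receive.
Demand in terms of Ps becomes xd = 807 − 5(Ps − 36) = 987 - 5Ps. Setting this equal to supply: 987 - 5Ps = -111 + 4Ps, so Ps = 122.
Buyers pay Pb = 122 − 36 = 86; x' = -111 + 4·122 = 377.
The subsidy expands output by 377 − 297 = 80 past the efficient level; on those units the gap between marginal cost and willingness to pay runs from 0 up to 36.
DWL = ½ × 36 × 80 = 1440.

Deadweight loss = $1440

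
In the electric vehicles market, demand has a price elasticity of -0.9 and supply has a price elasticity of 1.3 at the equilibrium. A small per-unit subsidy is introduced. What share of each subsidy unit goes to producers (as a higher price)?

For a small subsidy around the equilibrium, the benefit split depends on the relative slopes, which at a point are proportional to the elasticities.
Buyer share = εs/(εs + |εd|) = 1.3/(1.3 + 0.9) = 13/22; seller share = |εd|/(εs + |εd|) = 9/22.
So producers capture 9/22 of the subsidy.

Producer share = 9/22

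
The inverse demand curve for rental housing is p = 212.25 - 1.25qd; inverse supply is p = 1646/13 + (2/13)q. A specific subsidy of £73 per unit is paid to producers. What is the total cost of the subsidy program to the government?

Government cost = £8249

Pre-subsidy: 212.25 - 1.25q = 1646/13 + (2/13)q gives q* = 61 and p* = 136.
With the subsidy, sellers receive ps = pb + 73 for each unit, where pb is the price buyers pay.
On the curves, pb = 212.25 - 1.25q and ps = 1646/13 + (2/13)q; the wedge ps − pb = 73 gives 1646/13 + (2/13)q − (212.25 - 1.25q) = 73, so q' = 113.
Then pb = 212.25 − 1.25·113 = 71 and ps = 1646/13 + (2/13)·113 = 144.
Government outlay = subsidy × quantity = 73 × 113 = 8249.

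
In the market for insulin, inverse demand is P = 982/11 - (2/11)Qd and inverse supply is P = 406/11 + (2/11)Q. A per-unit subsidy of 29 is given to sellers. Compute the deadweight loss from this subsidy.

Deadweight loss = 1156.375

Pre-subsidy: 982/11 - (2/11)Q = 406/11 + (2/11)Q gives Q* = 144 and P* = 694/11.
With the subsidy, sellers receive Ps = Pb + 29 for each unit, where Pb is the price buyers pay.
On the curves, Pb = 982/11 - (2/11)Q and Ps = 406/11 + (2/11)Q; the wedge Ps − Pb = 29 gives 406/11 + (2/11)Q − (982/11 - (2/11)Q) = 29, so Q' = 223.75.
Then Pb = 982/11 − (2/11)·223.75 = 1069/22 and Ps = 406/11 + (2/11)·223.75 = 1707/22.
The subsidy expands output by 223.75 − 144 = 79.75 past the efficient level; on those units the gap between marginal cost and willingness to pay runs from 0 up to 29.
DWL = ½ × 29 × 79.75 = 1156.375.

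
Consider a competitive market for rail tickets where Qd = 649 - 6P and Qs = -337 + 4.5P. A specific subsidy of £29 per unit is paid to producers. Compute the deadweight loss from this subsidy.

Deadweight loss = 7569/7

Pre-subsidy: 649 - 6P = -337 + 4.5P gives P* = 1972/21, Q* = 599/7.
With the subsidy, sellers receive Ps = Pb + 29 for each unit, where Pb is the price buyers pay.
Supply in terms of Pb becomes Qs = -337 + 4.5(Pb + 29) = -206.5 + 4.5Pb. Setting this equal to demand: 649 - 6Pb = -206.5 + 4.5Pb, so Pb = 1711/21.
Sellers receive Ps = 1711/21 + 29 = 2320/21; Q' = 649 − 6·(1711/21) = 1121/7.
The subsidy expands output by 1121/7 − 599/7 = 522/7 past the efficient level; on those units the gap between marginal cost and willingness to pay runs from 0 up to 29.
DWL = ½ × 29 × 522/7 = 7569/7.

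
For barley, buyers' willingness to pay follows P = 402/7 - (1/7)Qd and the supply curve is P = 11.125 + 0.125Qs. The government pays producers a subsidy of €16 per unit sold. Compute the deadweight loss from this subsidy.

Pre-subsidy: 402/7 - (1/7)Q = 11.125 + 0.125Q gives Q* = 2593/15 and P* = 491/15.
With the subsidy, sellers receive Ps = Pb + 16 for each unit, where Pb is the price buyers pay.
On the curves, Pb = 402/7 - (1/7)Q and Ps = 11.125 + 0.125Q; the wedge Ps − Pb = 16 gives 11.125 + 0.125Q − (402/7 - (1/7)Q) = 16, so Q' = 232.6.
Then Pb = 402/7 − (1/7)·232.6 = 24.2 and Ps = 11.125 + 0.125·232.6 = 40.2.
The subsidy expands output by 232.6 − 2593/15 = 896/15 past the efficient level; on those units the gap between marginal cost and willingness to pay runs from 0 up to 16.
DWL = ½ × 16 × 896/15 = 7168/15.

Deadweight loss = 7168/15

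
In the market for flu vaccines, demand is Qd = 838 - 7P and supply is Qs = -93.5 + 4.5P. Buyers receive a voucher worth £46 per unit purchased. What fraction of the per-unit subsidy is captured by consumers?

Consumer share = 9/23

Pre-subsidy: 838 - 7P = -93.5 + 4.5P gives P* = 81, Q* = 271.
With the rebate, buyers effectively pay Pb = Ps − 46, where Ps is the price sellers receive.
Demand in terms of Ps becomes Qd = 838 − 7(Ps − 46) = 1160 - 7Ps. Setting this equal to supply: 1160 - 7Ps = -93.5 + 4.5Ps, so Ps = 109.
Buyers pay Pb = 109 − 46 = 63; Q' = -93.5 + 4.5·109 = 397.
Buyers' price falls by P* − Pb = 81 − 63 = 18; sellers' price rises by Ps − P* = 109 − 81 = 28.
So consumers capture 18/46 = 9/23 of each unit of subsidy.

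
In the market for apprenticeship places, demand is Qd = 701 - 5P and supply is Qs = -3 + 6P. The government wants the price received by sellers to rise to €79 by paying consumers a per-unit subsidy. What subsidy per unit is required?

Required subsidy s = €33 per unit

At a seller price of 79, quantity supplied is -3 + 6·79 = 471.
Buyers absorb 471 only when they pay Pb with 701 − 5·Pb = 471, i.e. Pb = 46.
s = Ps − Pb = 79 − 46 = 33.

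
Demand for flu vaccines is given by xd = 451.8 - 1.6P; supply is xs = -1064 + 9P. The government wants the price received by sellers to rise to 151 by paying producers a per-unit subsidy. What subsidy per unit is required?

Required subsidy s = 53 per unit

At a seller price of 151, quantity supplied is -1064 + 9·151 = 295.
Buyers absorb 295 only when they pay Pb with 451.8 − 1.6·Pb = 295, i.e. Pb = 98.
s = Ps − Pb = 151 − 98 = 53.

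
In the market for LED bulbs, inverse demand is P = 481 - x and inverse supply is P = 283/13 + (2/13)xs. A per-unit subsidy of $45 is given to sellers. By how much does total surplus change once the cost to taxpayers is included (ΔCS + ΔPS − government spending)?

Pre-subsidy: 481 - x = 283/13 + (2/13)x gives x* = 398 and P* = 83.
With the subsidy, sellers receive Ps = Pb + 45 for each unit, where Pb is the price buyers pay.
On the curves, Pb = 481 - x and Ps = 283/13 + (2/13)x; the wedge Ps − Pb = 45 gives 283/13 + (2/13)x − (481 - x) = 45, so x' = 437.
Then Pb = 481 − 1·437 = 44 and Ps = 283/13 + (2/13)·437 = 89.
ΔCS = ½(398 + 437)(83 − 44) = 16282.5; ΔPS = ½(398 + 437)(89 − 83) = 2505.
Government spending = 45 × 437 = 19665.
Net change = 16282.5 + 2505 − 19665 = -877.5. The loss equals the DWL triangle ½·45·39.

Net change in total surplus = -$877.5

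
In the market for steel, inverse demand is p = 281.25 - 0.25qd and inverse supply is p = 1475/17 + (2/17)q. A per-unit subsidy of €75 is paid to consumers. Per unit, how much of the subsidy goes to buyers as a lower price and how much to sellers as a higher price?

Pre-subsidy: 281.25 - 0.25q = 1475/17 + (2/17)q gives q* = 529 and p* = 149.
With the rebate, buyers effectively pay pb = ps − 75, where ps is the price sellers receive.
On the curves, pb = 281.25 - 0.25q and ps = 1475/17 + (2/17)q; the wedge ps − pb = 75 gives 1475/17 + (2/17)q − (281.25 - 0.25q) = 75, so q' = 733.
Then pb = 281.25 − 0.25·733 = 98 and ps = 1475/17 + (2/17)·733 = 173.
Buyers' price falls by p* − pb = 149 − 98 = 51; sellers' price rises by ps − p* = 173 − 149 = 24.

Buyers gain €51 per unit; sellers gain €24 per unit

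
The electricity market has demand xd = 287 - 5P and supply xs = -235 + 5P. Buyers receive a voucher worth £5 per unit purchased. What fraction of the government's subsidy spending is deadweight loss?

Pre-subsidy: 287 - 5P = -235 + 5P gives P* = 52.2, x* = 26.
With the rebate, buyers effectively pay Pb = Ps − 5, where Ps is the price sellers receive.
Demand in terms of Ps becomes xd = 287 − 5(Ps − 5) = 312 - 5Ps. Setting this equal to supply: 312 - 5Ps = -235 + 5Ps, so Ps = 54.7.
Buyers pay Pb = 54.7 − 5 = 49.7; x' = -235 + 5·54.7 = 38.5.
ΔCS = ½(26 + 38.5)(52.2 − 49.7) = 80.625; ΔPS = ½(26 + 38.5)(54.7 − 52.2) = 80.625.
Government spending = 5 × 38.5 = 192.5.
DWL = ½ × 5 × (38.5 − 26) = 31.25; fraction = 31.25 / 192.5 = 25/154.

DWL / government spending = 25/154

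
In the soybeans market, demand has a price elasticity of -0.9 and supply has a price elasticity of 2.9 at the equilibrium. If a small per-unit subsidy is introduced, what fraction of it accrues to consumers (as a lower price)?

Consumer share = 29/38

For a small subsidy around the equilibrium, the benefit split depends on the relative slopes, which at a point are proportional to the elasticities.
Buyer share = εs/(εs + |εd|) = 2.9/(2.9 + 0.9) = 29/38; seller share = |εd|/(εs + |εd|) = 9/38.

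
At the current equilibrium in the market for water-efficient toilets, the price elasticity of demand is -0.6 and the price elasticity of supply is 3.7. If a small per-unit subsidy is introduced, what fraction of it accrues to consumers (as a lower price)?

For a small subsidy around the equilibrium, the benefit split depends on the relative slopes, which at a point are proportional to the elasticities.
Buyer share = εs/(εs + |εd|) = 3.7/(3.7 + 0.6) = 37/43; seller share = |εd|/(εs + |εd|) = 6/43.

Consumer share = 37/43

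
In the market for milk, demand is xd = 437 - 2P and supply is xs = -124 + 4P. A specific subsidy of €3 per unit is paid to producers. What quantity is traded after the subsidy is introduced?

Pre-subsidy: 437 - 2P = -124 + 4P gives P* = 93.5, x* = 250.
With the subsidy, sellers receive Ps = Pb + 3 for each unit, where Pb is the price buyers pay.
Supply in terms of Pb becomes xs = -124 + 4(Pb + 3) = -112 + 4Pb. Setting this equal to demand: 437 - 2Pb = -112 + 4Pb, so Pb = 91.5.
Sellers receive Ps = 91.5 + 3 = 94.5; x' = 437 − 2·91.5 = 254.

x' = 254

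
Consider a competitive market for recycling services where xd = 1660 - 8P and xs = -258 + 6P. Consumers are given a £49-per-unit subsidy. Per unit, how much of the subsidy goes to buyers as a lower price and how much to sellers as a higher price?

Buyers gain £21 per unit; sellers gain £28 per unit

Pre-subsidy: 1660 - 8P = -258 + 6P gives P* = 137, x* = 564.
With the rebate, buyers effectively pay Pb = Ps − 49, where Ps is the price sellers receive.
Demand in terms of Ps becomes xd = 1660 − 8(Ps − 49) = 2052 - 8Ps. Setting this equal to supply: 2052 - 8Ps = -258 + 6Ps, so Ps = 165.
Buyers pay Pb = 165 − 49 = 116; x' = -258 + 6·165 = 732.
Buyers' price falls by P* − Pb = 137 − 116 = 21; sellers' price rises by Ps − P* = 165 − 137 = 28.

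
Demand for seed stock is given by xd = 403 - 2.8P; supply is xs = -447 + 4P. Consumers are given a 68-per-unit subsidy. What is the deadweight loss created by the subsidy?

Pre-subsidy: 403 - 2.8P = -447 + 4P gives P* = 125, x* = 53.
With the rebate, buyers effectively pay Pb = Ps − 68, where Ps is the price sellers receive.
Demand in terms of Ps becomes xd = 403 − 2.8(Ps − 68) = 593.4 - 2.8Ps. Setting this equal to supply: 593.4 - 2.8Ps = -447 + 4Ps, so Ps = 153.
Buyers pay Pb = 153 − 68 = 85; x' = -447 + 4·153 = 165.
The subsidy expands output by 165 − 53 = 112 past the efficient level; on those units the gap between marginal cost and willingness to pay runs from 0 up to 68.
DWL = ½ × 68 × 112 = 3808.

Deadweight loss = 3808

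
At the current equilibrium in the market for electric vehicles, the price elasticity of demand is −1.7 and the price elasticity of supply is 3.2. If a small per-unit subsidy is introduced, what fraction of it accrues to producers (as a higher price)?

Producer share = 17/49

For a small subsidy around the equilibrium, the benefit split depends on the relative slopes, which at a point are proportional to the elasticities.
Buyer share = εs/(εs + |εd|) = 3.2/(3.2 + 1.7) = 32/49; seller share = |εd|/(εs + |εd|) = 17/49.
So producers capture 17/49 of the subsidy.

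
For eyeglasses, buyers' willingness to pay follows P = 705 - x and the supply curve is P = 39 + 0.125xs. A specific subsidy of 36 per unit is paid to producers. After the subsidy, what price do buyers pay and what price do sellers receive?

Buyers pay 81; sellers receive 117

Pre-subsidy: 705 - x = 39 + 0.125x gives x* = 592 and P* = 113.
With the subsidy, sellers receive Ps = Pb + 36 for each unit, where Pb is the price buyers pay.
On the curves, Pb = 705 - x and Ps = 39 + 0.125x; the wedge Ps − Pb = 36 gives 39 + 0.125x − (705 - x) = 36, so x' = 624.
Then Pb = 705 − 1·624 = 81 and Ps = 39 + 0.125·624 = 117.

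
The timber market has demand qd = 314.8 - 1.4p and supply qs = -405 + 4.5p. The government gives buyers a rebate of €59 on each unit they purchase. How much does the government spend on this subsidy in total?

Government cost = €12213

Pre-subsidy: 314.8 - 1.4p = -405 + 4.5p gives p* = 122, q* = 144.
With the rebate, buyers effectively pay pb = ps − 59, where ps is the price sellers receive.
Demand in terms of ps becomes qd = 314.8 − 1.4(ps − 59) = 397.4 - 1.4ps. Setting this equal to supply: 397.4 - 1.4ps = -405 + 4.5ps, so ps = 136.
Buyers pay pb = 136 − 59 = 77; q' = -405 + 4.5·136 = 207.
Government outlay = subsidy × quantity = 59 × 207 = 12213.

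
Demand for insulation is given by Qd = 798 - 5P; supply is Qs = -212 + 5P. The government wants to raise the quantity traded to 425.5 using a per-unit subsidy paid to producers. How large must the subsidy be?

Required subsidy s = 53 per unit

At Q = 425.5, invert demand for the buyer price: Pb = (798 − 425.5)/5 = 74.5; invert supply for the seller price: Ps = (425.5 − (-212))/5 = 127.5.
The subsidy must fill the gap: s = Ps − Pb = 127.5 − 74.5 = 53.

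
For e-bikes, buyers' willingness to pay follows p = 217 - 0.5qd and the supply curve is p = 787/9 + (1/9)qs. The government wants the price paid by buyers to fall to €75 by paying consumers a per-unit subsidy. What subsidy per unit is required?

At a buyer price of 75, quantity demanded is 434 − 2·75 = 284.
Sellers supply 284 only when they receive ps = 787/9 + (1/9)·284 = 119.
s = ps − pb = 119 − 75 = 44.

Required subsidy s = €44 per unit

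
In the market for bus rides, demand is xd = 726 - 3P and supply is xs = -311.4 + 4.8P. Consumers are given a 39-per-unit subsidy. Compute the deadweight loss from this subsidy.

Pre-subsidy: 726 - 3P = -311.4 + 4.8P gives P* = 133, x* = 327.
With the rebate, buyers effectively pay Pb = Ps − 39, where Ps is the price sellers receive.
Demand in terms of Ps becomes xd = 726 − 3(Ps − 39) = 843 - 3Ps. Setting this equal to supply: 843 - 3Ps = -311.4 + 4.8Ps, so Ps = 148.
Buyers pay Pb = 148 − 39 = 109; x' = -311.4 + 4.8·148 = 399.
The subsidy expands output by 399 − 327 = 72 past the efficient level; on those units the gap between marginal cost and willingness to pay runs from 0 up to 39.
DWL = ½ × 39 × 72 = 1404.

Deadweight loss = 1404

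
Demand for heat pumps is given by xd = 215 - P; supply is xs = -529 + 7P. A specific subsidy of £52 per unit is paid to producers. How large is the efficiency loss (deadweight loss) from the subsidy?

Pre-subsidy: 215 - P = -529 + 7P gives P* = 93, x* = 122.
With the subsidy, sellers receive Ps = Pb + 52 for each unit, where Pb is the price buyers pay.
Supply in terms of Pb becomes xs = -529 + 7(Pb + 52) = -165 + 7Pb. Setting this equal to demand: 215 - Pb = -165 + 7Pb, so Pb = 47.5.
Sellers receive Ps = 47.5 + 52 = 99.5; x' = 215 − 1·47.5 = 167.5.
The subsidy expands output by 167.5 − 122 = 45.5 past the efficient level; on those units the gap between marginal cost and willingness to pay runs from 0 up to 52.
DWL = ½ × 52 × 45.5 = 1183.

Deadweight loss = £1183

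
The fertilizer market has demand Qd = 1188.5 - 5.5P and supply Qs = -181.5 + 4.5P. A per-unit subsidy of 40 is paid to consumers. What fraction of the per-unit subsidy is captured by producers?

Producer share = 0.55

Pre-subsidy: 1188.5 - 5.5P = -181.5 + 4.5P gives P* = 137, Q* = 435.
With the rebate, buyers effectively pay Pb = Ps − 40, where Ps is the price sellers receive.
Demand in terms of Ps becomes Qd = 1188.5 − 5.5(Ps − 40) = 1408.5 - 5.5Ps. Setting this equal to supply: 1408.5 - 5.5Ps = -181.5 + 4.5Ps, so Ps = 159.
Buyers pay Pb = 159 − 40 = 119; Q' = -181.5 + 4.5·159 = 534.
Buyers' price falls by P* − Pb = 137 − 119 = 18; sellers' price rises by Ps − P* = 159 − 137 = 22.
So producers capture 22/40 = 0.55 of each unit of subsidy.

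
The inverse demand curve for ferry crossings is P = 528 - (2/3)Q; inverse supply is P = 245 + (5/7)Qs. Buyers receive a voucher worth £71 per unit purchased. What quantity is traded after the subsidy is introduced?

Pre-subsidy: 528 - (2/3)Q = 245 + (5/7)Q gives Q* = 5943/29 and P* = 11350/29.
With the rebate, buyers effectively pay Pb = Ps − 71, where Ps is the price sellers receive.
On the curves, Pb = 528 - (2/3)Q and Ps = 245 + (5/7)Q; the wedge Ps − Pb = 71 gives 245 + (5/7)Q − (528 - (2/3)Q) = 71, so Q' = 7434/29.
Then Pb = 528 − (2/3)·(7434/29) = 10356/29 and Ps = 245 + (5/7)·(7434/29) = 12415/29.

Q' = 7434/29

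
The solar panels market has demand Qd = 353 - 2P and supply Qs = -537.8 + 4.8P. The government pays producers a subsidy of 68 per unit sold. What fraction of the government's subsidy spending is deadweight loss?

DWL / government spending = 48/187

Pre-subsidy: 353 - 2P = -537.8 + 4.8P gives P* = 131, Q* = 91.
With the subsidy, sellers receive Ps = Pb + 68 for each unit, where Pb is the price buyers pay.
Supply in terms of Pb becomes Qs = -537.8 + 4.8(Pb + 68) = -211.4 + 4.8Pb. Setting this equal to demand: 353 - 2Pb = -211.4 + 4.8Pb, so Pb = 83.
Sellers receive Ps = 83 + 68 = 151; Q' = 353 − 2·83 = 187.
ΔCS = ½(91 + 187)(131 − 83) = 6672; ΔPS = ½(91 + 187)(151 − 131) = 2780.
Government spending = 68 × 187 = 12716.
DWL = ½ × 68 × (187 − 91) = 3264; fraction = 3264 / 12716 = 48/187.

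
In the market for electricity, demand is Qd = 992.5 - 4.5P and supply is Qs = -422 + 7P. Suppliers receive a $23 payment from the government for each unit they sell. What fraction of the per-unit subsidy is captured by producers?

Pre-subsidy: 992.5 - 4.5P = -422 + 7P gives P* = 123, Q* = 439.
With the subsidy, sellers receive Ps = Pb + 23 for each unit, where Pb is the price buyers pay.
Supply in terms of Pb becomes Qs = -422 + 7(Pb + 23) = -261 + 7Pb. Setting this equal to demand: 992.5 - 4.5Pb = -261 + 7Pb, so Pb = 109.
Sellers receive Ps = 109 + 23 = 132; Q' = 992.5 − 4.5·109 = 502.
Buyers' price falls by P* − Pb = 123 − 109 = 14; sellers' price rises by Ps − P* = 132 − 123 = 9.
So producers capture 9/23 = 9/23 of each unit of subsidy.

Producer share = 9/23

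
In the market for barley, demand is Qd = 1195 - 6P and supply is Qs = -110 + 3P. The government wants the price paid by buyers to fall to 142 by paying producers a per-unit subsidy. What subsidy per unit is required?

At a buyer price of 142, quantity demanded is 1195 − 6·142 = 343.
Sellers supply 343 only when they receive Ps with -110 + 3·Ps = 343, i.e. Ps = 151.
s = Ps − Pb = 151 − 142 = 9.

Required subsidy s = 9 per unit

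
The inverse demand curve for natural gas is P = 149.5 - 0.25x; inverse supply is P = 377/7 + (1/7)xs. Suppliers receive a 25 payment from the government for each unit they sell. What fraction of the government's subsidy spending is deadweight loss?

Pre-subsidy: 149.5 - 0.25x = 377/7 + (1/7)x gives x* = 2678/11 and P* = 975/11.
With the subsidy, sellers receive Ps = Pb + 25 for each unit, where Pb is the price buyers pay.
On the curves, Pb = 149.5 - 0.25x and Ps = 377/7 + (1/7)x; the wedge Ps − Pb = 25 gives 377/7 + (1/7)x − (149.5 - 0.25x) = 25, so x' = 3378/11.
Then Pb = 149.5 − 0.25·(3378/11) = 800/11 and Ps = 377/7 + (1/7)·(3378/11) = 1075/11.
ΔCS = ½(2678/11 + 3378/11)(975/11 − 800/11) = 529900/121; ΔPS = ½(2678/11 + 3378/11)(1075/11 − 975/11) = 302800/121.
Government spending = 25 × 3378/11 = 84450/11.
DWL = ½ × 25 × (3378/11 − 2678/11) = 8750/11; fraction = (8750/11) / (84450/11) = 175/1689.

DWL / government spending = 175/1689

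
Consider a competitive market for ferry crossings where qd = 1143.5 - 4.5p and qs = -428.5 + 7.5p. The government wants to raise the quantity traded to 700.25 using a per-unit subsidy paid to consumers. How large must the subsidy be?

Required subsidy s = 52 per unit

At q = 700.25, invert demand for the buyer price: pb = (1143.5 − 700.25)/4.5 = 98.5; invert supply for the seller price: ps = (700.25 − (-428.5))/7.5 = 150.5.
The subsidy must fill the gap: s = ps − pb = 150.5 − 98.5 = 52.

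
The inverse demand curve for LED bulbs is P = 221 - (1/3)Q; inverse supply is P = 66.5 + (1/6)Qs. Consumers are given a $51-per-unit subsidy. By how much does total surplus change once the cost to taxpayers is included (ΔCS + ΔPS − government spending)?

Pre-subsidy: 221 - (1/3)Q = 66.5 + (1/6)Q gives Q* = 309 and P* = 118.
With the rebate, buyers effectively pay Pb = Ps − 51, where Ps is the price sellers receive.
On the curves, Pb = 221 - (1/3)Q and Ps = 66.5 + (1/6)Q; the wedge Ps − Pb = 51 gives 66.5 + (1/6)Q − (221 - (1/3)Q) = 51, so Q' = 411.
Then Pb = 221 − (1/3)·411 = 84 and Ps = 66.5 + (1/6)·411 = 135.
ΔCS = ½(309 + 411)(118 − 84) = 12240; ΔPS = ½(309 + 411)(135 − 118) = 6120.
Government spending = 51 × 411 = 20961.
Net change = 12240 + 6120 − 20961 = -2601. The loss equals the DWL triangle ½·51·102.

Net change in total surplus = -$2601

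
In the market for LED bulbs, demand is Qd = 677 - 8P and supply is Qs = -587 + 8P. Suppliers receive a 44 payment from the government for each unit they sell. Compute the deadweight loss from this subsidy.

Pre-subsidy: 677 - 8P = -587 + 8P gives P* = 79, Q* = 45.
With the subsidy, sellers receive Ps = Pb + 44 for each unit, where Pb is the price buyers pay.
Supply in terms of Pb becomes Qs = -587 + 8(Pb + 44) = -235 + 8Pb. Setting this equal to demand: 677 - 8Pb = -235 + 8Pb, so Pb = 57.
Sellers receive Ps = 57 + 44 = 101; Q' = 677 − 8·57 = 221.
The subsidy expands output by 221 − 45 = 176 past the efficient level; on those units the gap between marginal cost and willingness to pay runs from 0 up to 44.
DWL = ½ × 44 × 176 = 3872.

Deadweight loss = 3872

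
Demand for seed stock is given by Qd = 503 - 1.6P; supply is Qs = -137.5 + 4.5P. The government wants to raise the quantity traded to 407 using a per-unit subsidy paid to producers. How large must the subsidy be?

At Q = 407, invert demand for the buyer price: Pb = (503 − 407)/1.6 = 60; invert supply for the seller price: Ps = (407 − (-137.5))/4.5 = 121.
The subsidy must fill the gap: s = Ps − Pb = 121 − 60 = 61.

Required subsidy s = 61 per unit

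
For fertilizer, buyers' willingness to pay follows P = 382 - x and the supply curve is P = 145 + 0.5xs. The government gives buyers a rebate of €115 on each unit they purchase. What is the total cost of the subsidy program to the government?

Government cost = 80960/3

Pre-subsidy: 382 - x = 145 + 0.5x gives x* = 158 and P* = 224.
With the rebate, buyers effectively pay Pb = Ps − 115, where Ps is the price sellers receive.
On the curves, Pb = 382 - x and Ps = 145 + 0.5x; the wedge Ps − Pb = 115 gives 145 + 0.5x − (382 - x) = 115, so x' = 704/3.
Then Pb = 382 − 1·(704/3) = 442/3 and Ps = 145 + 0.5·(704/3) = 787/3.
Government outlay = subsidy × quantity = 115 × 704/3 = 80960/3.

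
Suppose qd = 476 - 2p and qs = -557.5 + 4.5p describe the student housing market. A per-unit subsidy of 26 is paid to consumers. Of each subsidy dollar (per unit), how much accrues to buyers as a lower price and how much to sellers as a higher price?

Buyers gain 18 per unit; sellers gain 8 per unit

Pre-subsidy: 476 - 2p = -557.5 + 4.5p gives p* = 159, q* = 158.
With the rebate, buyers effectively pay pb = ps − 26, where ps is the price sellers receive.
Demand in terms of ps becomes qd = 476 − 2(ps − 26) = 528 - 2ps. Setting this equal to supply: 528 - 2ps = -557.5 + 4.5ps, so ps = 167.
Buyers pay pb = 167 − 26 = 141; q' = -557.5 + 4.5·167 = 194.
Buyers' price falls by p* − pb = 159 − 141 = 18; sellers' price rises by ps − p* = 167 − 159 = 8.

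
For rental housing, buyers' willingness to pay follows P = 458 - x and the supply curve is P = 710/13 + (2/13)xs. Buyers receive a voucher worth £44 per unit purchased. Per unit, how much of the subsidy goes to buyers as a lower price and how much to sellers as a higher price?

Pre-subsidy: 458 - x = 710/13 + (2/13)x gives x* = 349.6 and P* = 108.4.
With the rebate, buyers effectively pay Pb = Ps − 44, where Ps is the price sellers receive.
On the curves, Pb = 458 - x and Ps = 710/13 + (2/13)x; the wedge Ps − Pb = 44 gives 710/13 + (2/13)x − (458 - x) = 44, so x' = 5816/15.
Then Pb = 458 − 1·(5816/15) = 1054/15 and Ps = 710/13 + (2/13)·(5816/15) = 1714/15.
Buyers' price falls by P* − Pb = 108.4 − 1054/15 = 572/15; sellers' price rises by Ps − P* = 1714/15 − 108.4 = 88/15.

Buyers gain 572/15 per unit; sellers gain 88/15 per unit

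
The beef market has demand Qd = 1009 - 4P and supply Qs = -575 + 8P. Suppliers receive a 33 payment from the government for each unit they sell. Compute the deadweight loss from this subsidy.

Deadweight loss = 1452

Pre-subsidy: 1009 - 4P = -575 + 8P gives P* = 132, Q* = 481.
With the subsidy, sellers receive Ps = Pb + 33 for each unit, where Pb is the price buyers pay.
Supply in terms of Pb becomes Qs = -575 + 8(Pb + 33) = -311 + 8Pb. Setting this equal to demand: 1009 - 4Pb = -311 + 8Pb, so Pb = 110.
Sellers receive Ps = 110 + 33 = 143; Q' = 1009 − 4·110 = 569.
The subsidy expands output by 569 − 481 = 88 past the efficient level; on those units the gap between marginal cost and willingness to pay runs from 0 up to 33.
DWL = ½ × 33 × 88 = 1452.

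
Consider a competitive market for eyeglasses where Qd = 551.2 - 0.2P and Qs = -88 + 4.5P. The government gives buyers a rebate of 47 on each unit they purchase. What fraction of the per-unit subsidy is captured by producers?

Producer share = 2/47

Pre-subsidy: 551.2 - 0.2P = -88 + 4.5P gives P* = 136, Q* = 524.
With the rebate, buyers effectively pay Pb = Ps − 47, where Ps is the price sellers receive.
Demand in terms of Ps becomes Qd = 551.2 − 0.2(Ps − 47) = 560.6 - 0.2Ps. Setting this equal to supply: 560.6 - 0.2Ps = -88 + 4.5Ps, so Ps = 138.
Buyers pay Pb = 138 − 47 = 91; Q' = -88 + 4.5·138 = 533.
Buyers' price falls by P* − Pb = 136 − 91 = 45; sellers' price rises by Ps − P* = 138 − 136 = 2.
So producers capture 2/47 = 2/47 of each unit of subsidy.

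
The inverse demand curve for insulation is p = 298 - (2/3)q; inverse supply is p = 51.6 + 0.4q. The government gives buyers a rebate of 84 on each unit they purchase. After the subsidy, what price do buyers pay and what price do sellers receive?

Pre-subsidy: 298 - (2/3)q = 51.6 + 0.4q gives q* = 231 and p* = 144.
With the rebate, buyers effectively pay pb = ps − 84, where ps is the price sellers receive.
On the curves, pb = 298 - (2/3)q and ps = 51.6 + 0.4q; the wedge ps − pb = 84 gives 51.6 + 0.4q − (298 - (2/3)q) = 84, so q' = 309.75.
Then pb = 298 − (2/3)·309.75 = 91.5 and ps = 51.6 + 0.4·309.75 = 175.5.

Buyers pay 91.5; sellers receive 175.5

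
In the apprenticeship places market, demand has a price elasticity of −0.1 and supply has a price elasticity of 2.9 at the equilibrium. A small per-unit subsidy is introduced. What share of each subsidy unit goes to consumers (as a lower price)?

Consumer share = 29/30

For a small subsidy around the equilibrium, the benefit split depends on the relative slopes, which at a point are proportional to the elasticities.
Buyer share = εs/(εs + |εd|) = 2.9/(2.9 + 0.1) = 29/30; seller share = |εd|/(εs + |εd|) = 1/30.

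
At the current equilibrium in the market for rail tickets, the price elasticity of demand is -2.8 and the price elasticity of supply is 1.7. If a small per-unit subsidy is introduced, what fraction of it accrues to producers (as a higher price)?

Producer share = 28/45

For a small subsidy around the equilibrium, the benefit split depends on the relative slopes, which at a point are proportional to the elasticities.
Buyer share = εs/(εs + |εd|) = 1.7/(1.7 + 2.8) = 17/45; seller share = |εd|/(εs + |εd|) = 28/45.
So producers capture 28/45 of the subsidy.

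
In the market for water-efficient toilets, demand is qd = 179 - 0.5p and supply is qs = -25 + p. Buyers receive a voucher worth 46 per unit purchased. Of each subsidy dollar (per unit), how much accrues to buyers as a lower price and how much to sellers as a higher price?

Buyers gain 92/3 per unit; sellers gain 46/3 per unit

Pre-subsidy: 179 - 0.5p = -25 + p gives p* = 136, q* = 111.
With the rebate, buyers effectively pay pb = ps − 46, where ps is the price sellers receive.
Demand in terms of ps becomes qd = 179 − 0.5(ps − 46) = 202 - 0.5ps. Setting this equal to supply: 202 - 0.5ps = -25 + ps, so ps = 454/3.
Buyers pay pb = 454/3 − 46 = 316/3; q' = -25 + 1·(454/3) = 379/3.
Buyers' price falls by p* − pb = 136 − 316/3 = 92/3; sellers' price rises by ps − p* = 454/3 − 136 = 46/3.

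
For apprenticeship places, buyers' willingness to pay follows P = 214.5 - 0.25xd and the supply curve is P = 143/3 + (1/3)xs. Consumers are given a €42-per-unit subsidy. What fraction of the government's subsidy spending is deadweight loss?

Pre-subsidy: 214.5 - 0.25x = 143/3 + (1/3)x gives x* = 286 and P* = 143.
With the rebate, buyers effectively pay Pb = Ps − 42, where Ps is the price sellers receive.
On the curves, Pb = 214.5 - 0.25x and Ps = 143/3 + (1/3)x; the wedge Ps − Pb = 42 gives 143/3 + (1/3)x − (214.5 - 0.25x) = 42, so x' = 358.
Then Pb = 214.5 − 0.25·358 = 125 and Ps = 143/3 + (1/3)·358 = 167.
ΔCS = ½(286 + 358)(143 − 125) = 5796; ΔPS = ½(286 + 358)(167 − 143) = 7728.
Government spending = 42 × 358 = 15036.
DWL = ½ × 42 × (358 − 286) = 1512; fraction = 1512 / 15036 = 18/179.

DWL / government spending = 18/179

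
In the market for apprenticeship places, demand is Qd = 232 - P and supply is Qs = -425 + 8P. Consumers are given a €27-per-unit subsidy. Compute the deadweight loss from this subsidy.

Pre-subsidy: 232 - P = -425 + 8P gives P* = 73, Q* = 159.
With the rebate, buyers effectively pay Pb = Ps − 27, where Ps is the price sellers receive.
Demand in terms of Ps becomes Qd = 232 − 1(Ps − 27) = 259 - Ps. Setting this equal to supply: 259 - Ps = -425 + 8Ps, so Ps = 76.
Buyers pay Pb = 76 − 27 = 49; Q' = -425 + 8·76 = 183.
The subsidy expands output by 183 − 159 = 24 past the efficient level; on those units the gap between marginal cost and willingness to pay runs from 0 up to 27.
DWL = ½ × 27 × 24 = 324.

Deadweight loss = €324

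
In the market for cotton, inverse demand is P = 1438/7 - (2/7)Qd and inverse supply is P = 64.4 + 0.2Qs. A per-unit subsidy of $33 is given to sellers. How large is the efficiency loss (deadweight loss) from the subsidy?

Pre-subsidy: 1438/7 - (2/7)Q = 64.4 + 0.2Q gives Q* = 4936/17 and P* = 2082/17.
With the subsidy, sellers receive Ps = Pb + 33 for each unit, where Pb is the price buyers pay.
On the curves, Pb = 1438/7 - (2/7)Q and Ps = 64.4 + 0.2Q; the wedge Ps − Pb = 33 gives 64.4 + 0.2Q − (1438/7 - (2/7)Q) = 33, so Q' = 6091/17.
Then Pb = 1438/7 − (2/7)·(6091/17) = 1752/17 and Ps = 64.4 + 0.2·(6091/17) = 2313/17.
The subsidy expands output by 6091/17 − 4936/17 = 1155/17 past the efficient level; on those units the gap between marginal cost and willingness to pay runs from 0 up to 33.
DWL = ½ × 33 × 1155/17 = 38115/34.

Deadweight loss = 38115/34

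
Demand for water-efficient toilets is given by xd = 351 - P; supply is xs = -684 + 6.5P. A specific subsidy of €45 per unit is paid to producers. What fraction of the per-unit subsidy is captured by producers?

Pre-subsidy: 351 - P = -684 + 6.5P gives P* = 138, x* = 213.
With the subsidy, sellers receive Ps = Pb + 45 for each unit, where Pb is the price buyers pay.
Supply in terms of Pb becomes xs = -684 + 6.5(Pb + 45) = -391.5 + 6.5Pb. Setting this equal to demand: 351 - Pb = -391.5 + 6.5Pb, so Pb = 99.
Sellers receive Ps = 99 + 45 = 144; x' = 351 − 1·99 = 252.
Buyers' price falls by P* − Pb = 138 − 99 = 39; sellers' price rises by Ps − P* = 144 − 138 = 6.
So producers capture 6/45 = 2/15 of each unit of subsidy.

Producer share = 2/15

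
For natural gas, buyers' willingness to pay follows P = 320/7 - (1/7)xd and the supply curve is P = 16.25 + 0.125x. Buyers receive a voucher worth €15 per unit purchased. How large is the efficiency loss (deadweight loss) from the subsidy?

Deadweight loss = €420

Pre-subsidy: 320/7 - (1/7)x = 16.25 + 0.125x gives x* = 110 and P* = 30.
With the rebate, buyers effectively pay Pb = Ps − 15, where Ps is the price sellers receive.
On the curves, Pb = 320/7 - (1/7)x and Ps = 16.25 + 0.125x; the wedge Ps − Pb = 15 gives 16.25 + 0.125x − (320/7 - (1/7)x) = 15, so x' = 166.
Then Pb = 320/7 − (1/7)·166 = 22 and Ps = 16.25 + 0.125·166 = 37.
The subsidy expands output by 166 − 110 = 56 past the efficient level; on those units the gap between marginal cost and willingness to pay runs from 0 up to 15.
DWL = ½ × 15 × 56 = 420.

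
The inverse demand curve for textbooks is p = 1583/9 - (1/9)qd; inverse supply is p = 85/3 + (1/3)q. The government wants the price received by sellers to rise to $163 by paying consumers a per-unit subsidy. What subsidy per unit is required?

Required subsidy s = $32 per unit

At a seller price of 163, quantity supplied is -85 + 3·163 = 404.
Buyers absorb 404 only when they pay pb = 1583/9 − (1/9)·404 = 131.
s = ps − pb = 163 − 131 = 32.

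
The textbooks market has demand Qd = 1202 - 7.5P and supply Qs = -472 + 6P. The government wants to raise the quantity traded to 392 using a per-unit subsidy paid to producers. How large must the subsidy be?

At Q = 392, invert demand for the buyer price: Pb = (1202 − 392)/7.5 = 108; invert supply for the seller price: Ps = (392 − (-472))/6 = 144.
The subsidy must fill the gap: s = Ps − Pb = 144 − 108 = 36.

Required subsidy s = 36 per unit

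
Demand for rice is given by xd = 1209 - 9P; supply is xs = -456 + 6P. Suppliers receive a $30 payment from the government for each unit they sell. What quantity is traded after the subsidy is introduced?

Pre-subsidy: 1209 - 9P = -456 + 6P gives P* = 111, x* = 210.
With the subsidy, sellers receive Ps = Pb + 30 for each unit, where Pb is the price buyers pay.
Supply in terms of Pb becomes xs = -456 + 6(Pb + 30) = -276 + 6Pb. Setting this equal to demand: 1209 - 9Pb = -276 + 6Pb, so Pb = 99.
Sellers receive Ps = 99 + 30 = 129; x' = 1209 − 9·99 = 318.

x' = 318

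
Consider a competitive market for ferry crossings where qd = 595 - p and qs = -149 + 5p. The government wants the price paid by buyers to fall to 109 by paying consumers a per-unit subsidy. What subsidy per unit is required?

At a buyer price of 109, quantity demanded is 595 − 1·109 = 486.
Sellers supply 486 only when they receive ps with -149 + 5·ps = 486, i.e. ps = 127.
s = ps − pb = 127 − 109 = 18.

Required subsidy s = 18 per unit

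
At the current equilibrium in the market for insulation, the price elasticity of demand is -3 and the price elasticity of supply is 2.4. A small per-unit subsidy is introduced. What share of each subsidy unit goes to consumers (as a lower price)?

Consumer share = 4/9

For a small subsidy around the equilibrium, the benefit split depends on the relative slopes, which at a point are proportional to the elasticities.
Buyer share = εs/(εs + |εd|) = 2.4/(2.4 + 3) = 4/9; seller share = |εd|/(εs + |εd|) = 5/9.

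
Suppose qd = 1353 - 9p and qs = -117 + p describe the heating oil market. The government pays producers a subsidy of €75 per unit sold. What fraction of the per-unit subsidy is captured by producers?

Producer share = 0.9

Pre-subsidy: 1353 - 9p = -117 + p gives p* = 147, q* = 30.
With the subsidy, sellers receive ps = pb + 75 for each unit, where pb is the price buyers pay.
Supply in terms of pb becomes qs = -117 + 1(pb + 75) = -42 + pb. Setting this equal to demand: 1353 - 9pb = -42 + pb, so pb = 139.5.
Sellers receive ps = 139.5 + 75 = 214.5; q' = 1353 − 9·139.5 = 97.5.
Buyers' price falls by p* − pb = 147 − 139.5 = 7.5; sellers' price rises by ps − p* = 214.5 − 147 = 67.5.
So producers capture 67.5/75 = 0.9 of each unit of subsidy.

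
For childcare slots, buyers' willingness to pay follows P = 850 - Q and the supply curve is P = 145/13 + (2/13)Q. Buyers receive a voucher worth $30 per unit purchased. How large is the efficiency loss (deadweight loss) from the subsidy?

Pre-subsidy: 850 - Q = 145/13 + (2/13)Q gives Q* = 727 and P* = 123.
With the rebate, buyers effectively pay Pb = Ps − 30, where Ps is the price sellers receive.
On the curves, Pb = 850 - Q and Ps = 145/13 + (2/13)Q; the wedge Ps − Pb = 30 gives 145/13 + (2/13)Q − (850 - Q) = 30, so Q' = 753.
Then Pb = 850 − 1·753 = 97 and Ps = 145/13 + (2/13)·753 = 127.
The subsidy expands output by 753 − 727 = 26 past the efficient level; on those units the gap between marginal cost and willingness to pay runs from 0 up to 30.
DWL = ½ × 30 × 26 = 390.

Deadweight loss = $390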